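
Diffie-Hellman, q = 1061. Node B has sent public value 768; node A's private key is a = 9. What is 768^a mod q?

Shared key K = 768^9 mod 1061.
768^1 ≡ 768 (mod 1061)
768^2 = (768^1)^2 ≡ 768^2 = 589824 ≡ 969 (mod 1061)
768^4 = (768^2)^2 ≡ 969^2 = 938961 ≡ 1037 (mod 1061)
768^8 = (768^4)^2 ≡ 1037^2 = 1075369 ≡ 576 (mod 1061)
768^9 = 768^8 · 768^1 ≡ 576 · 768 ≡ 992 (mod 1061).

992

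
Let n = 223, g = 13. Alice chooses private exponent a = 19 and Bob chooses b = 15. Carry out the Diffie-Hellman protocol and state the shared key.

Bob sends B = g^b mod n = 13^15 mod 223.
13^1 ≡ 13 (mod 223)
13^2 = (13^1)^2 ≡ 13^2 = 169 ≡ 169 (mod 223)
13^4 = (13^2)^2 ≡ 169^2 = 28561 ≡ 17 (mod 223)
13^8 = (13^4)^2 ≡ 17^2 = 289 ≡ 66 (mod 223)
13^15 = 13^8 · 13^4 · 13^2 · 13^1 ≡ 66 · 17 · 169 · 13 ≡ 215 (mod 223).
So B = 215. Alice then computes K = B^a mod n = 215^19 mod 223.
215^1 ≡ 215 (mod 223)
215^2 = (215^1)^2 ≡ 215^2 = 46225 ≡ 64 (mod 223)
215^4 = (215^2)^2 ≡ 64^2 = 4096 ≡ 82 (mod 223)
215^8 = (215^4)^2 ≡ 82^2 = 6724 ≡ 34 (mod 223)
215^16 = (215^8)^2 ≡ 34^2 = 1156 ≡ 41 (mod 223)
215^19 = 215^16 · 215^2 · 215^1 ≡ 41 · 64 · 215 ≡ 193 (mod 223).

193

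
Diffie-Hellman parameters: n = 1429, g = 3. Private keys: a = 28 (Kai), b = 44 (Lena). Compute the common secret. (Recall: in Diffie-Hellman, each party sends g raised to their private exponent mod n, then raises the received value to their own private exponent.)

Lena sends B = g^b mod n = 3^44 mod 1429.
3^1 ≡ 3 (mod 1429)
3^2 = (3^1)^2 ≡ 3^2 = 9 ≡ 9 (mod 1429)
3^4 = (3^2)^2 ≡ 9^2 = 81 ≡ 81 (mod 1429)
3^8 = (3^4)^2 ≡ 81^2 = 6561 ≡ 845 (mod 1429)
3^16 = (3^8)^2 ≡ 845^2 = 714025 ≡ 954 (mod 1429)
3^32 = (3^16)^2 ≡ 954^2 = 910116 ≡ 1272 (mod 1429)
3^44 = 3^32 · 3^8 · 3^4 ≡ 1272 · 845 · 81 ≡ 215 (mod 1429).
So B = 215. Kai then computes K = B^a mod n = 215^28 mod 1429.
215^1 ≡ 215 (mod 1429)
215^2 = (215^1)^2 ≡ 215^2 = 46225 ≡ 497 (mod 1429)
215^4 = (215^2)^2 ≡ 497^2 = 247009 ≡ 1221 (mod 1429)
215^8 = (215^4)^2 ≡ 1221^2 = 1490841 ≡ 394 (mod 1429)
215^16 = (215^8)^2 ≡ 394^2 = 155236 ≡ 904 (mod 1429)
215^28 = 215^16 · 215^8 · 215^4 ≡ 904 · 394 · 1221 ≡ 468 (mod 1429).

468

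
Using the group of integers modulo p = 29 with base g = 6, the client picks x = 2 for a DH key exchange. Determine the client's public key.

7

Public value = 6^2 mod 29.
6^1 ≡ 6 (mod 29)
6^2 = (6^1)^2 ≡ 6^2 = 36 ≡ 7 (mod 29)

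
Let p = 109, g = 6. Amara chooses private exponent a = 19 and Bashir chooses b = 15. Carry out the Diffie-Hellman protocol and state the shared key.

32

Amara sends A = g^a mod p = 6^19 mod 109.
6^1 ≡ 6 (mod 109)
6^2 = (6^1)^2 ≡ 6^2 = 36 ≡ 36 (mod 109)
6^4 = (6^2)^2 ≡ 36^2 = 1296 ≡ 97 (mod 109)
6^8 = (6^4)^2 ≡ 97^2 = 9409 ≡ 35 (mod 109)
6^16 = (6^8)^2 ≡ 35^2 = 1225 ≡ 26 (mod 109)
6^19 = 6^16 · 6^2 · 6^1 ≡ 26 · 36 · 6 ≡ 57 (mod 109).
So A = 57. Bashir then computes K = A^b mod p = 57^15 mod 109.
57^1 ≡ 57 (mod 109)
57^2 = (57^1)^2 ≡ 57^2 = 3249 ≡ 88 (mod 109)
57^4 = (57^2)^2 ≡ 88^2 = 7744 ≡ 5 (mod 109)
57^8 = (57^4)^2 ≡ 5^2 = 25 ≡ 25 (mod 109)
57^15 = 57^8 · 57^4 · 57^2 · 57^1 ≡ 25 · 5 · 88 · 57 ≡ 32 (mod 109).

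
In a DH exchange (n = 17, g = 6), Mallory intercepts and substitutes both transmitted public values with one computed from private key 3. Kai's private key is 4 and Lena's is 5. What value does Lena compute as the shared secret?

Lena receives Mallory's public value M = 6^3 mod 17 instead of the honest one.
6^1 ≡ 6 (mod 17)
6^2 = (6^1)^2 ≡ 6^2 = 36 ≡ 2 (mod 17)
6^3 = 6^2 · 6^1 ≡ 2 · 6 ≡ 12 (mod 17).
So M = 12. Lena computes K = M^5 mod 17.
12^1 ≡ 12 (mod 17)
12^2 = (12^1)^2 ≡ 12^2 = 144 ≡ 8 (mod 17)
12^4 = (12^2)^2 ≡ 8^2 = 64 ≡ 13 (mod 17)
12^5 = 12^4 · 12^1 ≡ 13 · 12 ≡ 3 (mod 17).

3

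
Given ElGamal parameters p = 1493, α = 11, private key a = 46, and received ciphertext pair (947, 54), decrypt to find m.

1067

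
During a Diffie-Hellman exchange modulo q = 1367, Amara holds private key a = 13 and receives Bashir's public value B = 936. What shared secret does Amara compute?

1100

Shared key K = 936^13 mod 1367.
936^1 ≡ 936 (mod 1367)
936^2 = (936^1)^2 ≡ 936^2 = 876096 ≡ 1216 (mod 1367)
936^4 = (936^2)^2 ≡ 1216^2 = 1478656 ≡ 929 (mod 1367)
936^8 = (936^4)^2 ≡ 929^2 = 863041 ≡ 464 (mod 1367)
936^13 = 936^8 · 936^4 · 936^1 ≡ 464 · 929 · 936 ≡ 1100 (mod 1367).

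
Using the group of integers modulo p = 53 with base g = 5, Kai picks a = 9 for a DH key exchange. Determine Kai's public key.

22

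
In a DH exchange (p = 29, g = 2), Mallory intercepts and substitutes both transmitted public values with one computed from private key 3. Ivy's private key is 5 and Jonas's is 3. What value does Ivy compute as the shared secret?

27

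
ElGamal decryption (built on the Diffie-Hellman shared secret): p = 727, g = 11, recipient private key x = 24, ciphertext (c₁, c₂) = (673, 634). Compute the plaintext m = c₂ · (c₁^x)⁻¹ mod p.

Shared mask s = c₁^x mod p = 673^24 mod 727.
673^1 ≡ 673 (mod 727)
673^2 = (673^1)^2 ≡ 673^2 = 452929 ≡ 8 (mod 727)
673^4 = (673^2)^2 ≡ 8^2 = 64 ≡ 64 (mod 727)
673^8 = (673^4)^2 ≡ 64^2 = 4096 ≡ 461 (mod 727)
673^16 = (673^8)^2 ≡ 461^2 = 212521 ≡ 237 (mod 727)
673^24 = 673^16 · 673^8 ≡ 237 · 461 ≡ 207 (mod 727).
So s = 207; s⁻¹ ≡ 144 (mod 727).
m = c₂ · s⁻¹ mod 727 = 634 · 144 mod 727 = 421.

421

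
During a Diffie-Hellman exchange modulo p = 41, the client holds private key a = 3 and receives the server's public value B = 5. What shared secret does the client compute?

2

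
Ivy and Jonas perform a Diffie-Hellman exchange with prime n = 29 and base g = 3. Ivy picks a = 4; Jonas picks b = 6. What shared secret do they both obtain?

24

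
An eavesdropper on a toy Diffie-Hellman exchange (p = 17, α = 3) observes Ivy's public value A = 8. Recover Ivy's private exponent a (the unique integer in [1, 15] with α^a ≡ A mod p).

10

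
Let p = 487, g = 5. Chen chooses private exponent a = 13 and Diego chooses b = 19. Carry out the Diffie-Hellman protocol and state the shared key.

349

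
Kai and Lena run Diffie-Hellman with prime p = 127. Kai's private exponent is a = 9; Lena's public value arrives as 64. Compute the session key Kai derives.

32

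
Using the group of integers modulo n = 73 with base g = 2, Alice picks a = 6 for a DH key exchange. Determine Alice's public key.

64

Public value = 2^6 mod 73.
2^1 ≡ 2 (mod 73)
2^2 = (2^1)^2 ≡ 2^2 = 4 ≡ 4 (mod 73)
2^4 = (2^2)^2 ≡ 4^2 = 16 ≡ 16 (mod 73)
2^6 = 2^4 · 2^2 ≡ 16 · 4 ≡ 64 (mod 73).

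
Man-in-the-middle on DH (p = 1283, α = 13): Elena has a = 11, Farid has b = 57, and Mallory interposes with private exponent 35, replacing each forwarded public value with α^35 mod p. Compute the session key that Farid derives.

12

Farid receives Mallory's public value M = 13^35 mod 1283 instead of the honest one.
13^1 ≡ 13 (mod 1283)
13^2 = (13^1)^2 ≡ 13^2 = 169 ≡ 169 (mod 1283)
13^4 = (13^2)^2 ≡ 169^2 = 28561 ≡ 335 (mod 1283)
13^8 = (13^4)^2 ≡ 335^2 = 112225 ≡ 604 (mod 1283)
13^16 = (13^8)^2 ≡ 604^2 = 364816 ≡ 444 (mod 1283)
13^32 = (13^16)^2 ≡ 444^2 = 197136 ≡ 837 (mod 1283)
13^35 = 13^32 · 13^2 · 13^1 ≡ 837 · 169 · 13 ≡ 350 (mod 1283).
So M = 350. Farid computes K = M^57 mod 1283.
350^1 ≡ 350 (mod 1283)
350^2 = (350^1)^2 ≡ 350^2 = 122500 ≡ 615 (mod 1283)
350^4 = (350^2)^2 ≡ 615^2 = 378225 ≡ 1023 (mod 1283)
350^8 = (350^4)^2 ≡ 1023^2 = 1046529 ≡ 884 (mod 1283)
350^16 = (350^8)^2 ≡ 884^2 = 781456 ≡ 109 (mod 1283)
350^32 = (350^16)^2 ≡ 109^2 = 11881 ≡ 334 (mod 1283)
350^57 = 350^32 · 350^16 · 350^8 · 350^1 ≡ 334 · 109 · 884 · 350 ≡ 12 (mod 1283).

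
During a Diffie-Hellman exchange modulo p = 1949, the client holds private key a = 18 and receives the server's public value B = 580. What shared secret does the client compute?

Shared key K = 580^18 mod 1949.
580^1 ≡ 580 (mod 1949)
580^2 = (580^1)^2 ≡ 580^2 = 336400 ≡ 1172 (mod 1949)
580^4 = (580^2)^2 ≡ 1172^2 = 1373584 ≡ 1488 (mod 1949)
580^8 = (580^4)^2 ≡ 1488^2 = 2214144 ≡ 80 (mod 1949)
580^16 = (580^8)^2 ≡ 80^2 = 6400 ≡ 553 (mod 1949)
580^18 = 580^16 · 580^2 ≡ 553 · 1172 ≡ 1048 (mod 1949).

1048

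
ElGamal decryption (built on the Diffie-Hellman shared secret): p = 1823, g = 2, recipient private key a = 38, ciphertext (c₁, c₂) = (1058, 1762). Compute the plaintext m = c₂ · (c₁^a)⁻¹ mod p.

839

Shared mask s = c₁^a mod p = 1058^38 mod 1823.
1058^1 ≡ 1058 (mod 1823)
1058^2 = (1058^1)^2 ≡ 1058^2 = 1119364 ≡ 42 (mod 1823)
1058^4 = (1058^2)^2 ≡ 42^2 = 1764 ≡ 1764 (mod 1823)
1058^8 = (1058^4)^2 ≡ 1764^2 = 3111696 ≡ 1658 (mod 1823)
1058^16 = (1058^8)^2 ≡ 1658^2 = 2748964 ≡ 1703 (mod 1823)
1058^32 = (1058^16)^2 ≡ 1703^2 = 2900209 ≡ 1639 (mod 1823)
1058^38 = 1058^32 · 1058^4 · 1058^2 ≡ 1639 · 1764 · 42 ≡ 202 (mod 1823).
So s = 202; s⁻¹ ≡ 1092 (mod 1823).
m = c₂ · s⁻¹ mod 1823 = 1762 · 1092 mod 1823 = 839.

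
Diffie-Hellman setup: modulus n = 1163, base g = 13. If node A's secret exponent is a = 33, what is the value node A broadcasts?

908

Public value = 13^33 (mod 1163).
13^1 ≡ 13 (mod 1163)
13^2 = (13^1)^2 ≡ 13^2 = 169 ≡ 169 (mod 1163)
13^4 = (13^2)^2 ≡ 169^2 = 28561 ≡ 649 (mod 1163)
13^8 = (13^4)^2 ≡ 649^2 = 421201 ≡ 195 (mod 1163)
13^16 = (13^8)^2 ≡ 195^2 = 38025 ≡ 809 (mod 1163)
13^32 = (13^16)^2 ≡ 809^2 = 654481 ≡ 875 (mod 1163)
13^33 = 13^32 · 13^1 ≡ 875 · 13 ≡ 908 (mod 1163).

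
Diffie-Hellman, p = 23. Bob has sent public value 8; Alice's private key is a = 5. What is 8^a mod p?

16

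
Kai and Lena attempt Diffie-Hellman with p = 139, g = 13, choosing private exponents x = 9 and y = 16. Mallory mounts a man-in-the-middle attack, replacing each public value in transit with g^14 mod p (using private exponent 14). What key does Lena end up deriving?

Lena receives Mallory's public value M = 13^14 mod 139 instead of the honest one.
13^1 ≡ 13 (mod 139)
13^2 = (13^1)^2 ≡ 13^2 = 169 ≡ 30 (mod 139)
13^4 = (13^2)^2 ≡ 30^2 = 900 ≡ 66 (mod 139)
13^8 = (13^4)^2 ≡ 66^2 = 4356 ≡ 47 (mod 139)
13^14 = 13^8 · 13^4 · 13^2 ≡ 47 · 66 · 30 ≡ 69 (mod 139).
So M = 69. Lena computes K = M^16 mod 139.
69^1 ≡ 69 (mod 139)
69^2 = (69^1)^2 ≡ 69^2 = 4761 ≡ 35 (mod 139)
69^4 = (69^2)^2 ≡ 35^2 = 1225 ≡ 113 (mod 139)
69^8 = (69^4)^2 ≡ 113^2 = 12769 ≡ 120 (mod 139)
69^16 = (69^8)^2 ≡ 120^2 = 14400 ≡ 83 (mod 139)

83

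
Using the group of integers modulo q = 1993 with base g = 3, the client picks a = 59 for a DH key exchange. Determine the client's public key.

Public value = 3^59 (mod 1993).
3^1 ≡ 3 (mod 1993)
3^2 = (3^1)^2 ≡ 3^2 = 9 ≡ 9 (mod 1993)
3^4 = (3^2)^2 ≡ 9^2 = 81 ≡ 81 (mod 1993)
3^8 = (3^4)^2 ≡ 81^2 = 6561 ≡ 582 (mod 1993)
3^16 = (3^8)^2 ≡ 582^2 = 338724 ≡ 1907 (mod 1993)
3^32 = (3^16)^2 ≡ 1907^2 = 3636649 ≡ 1417 (mod 1993)
3^59 = 3^32 · 3^16 · 3^8 · 3^2 · 3^1 ≡ 1417 · 1907 · 582 · 9 · 3 ≡ 701 (mod 1993).

701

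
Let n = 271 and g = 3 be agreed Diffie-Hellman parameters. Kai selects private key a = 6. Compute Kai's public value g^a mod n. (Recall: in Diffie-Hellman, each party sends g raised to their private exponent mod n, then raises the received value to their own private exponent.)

Public value = 3^6 mod 271.
3^1 ≡ 3 (mod 271)
3^2 = (3^1)^2 ≡ 3^2 = 9 ≡ 9 (mod 271)
3^4 = (3^2)^2 ≡ 9^2 = 81 ≡ 81 (mod 271)
3^6 = 3^4 · 3^2 ≡ 81 · 9 ≡ 187 (mod 271).

187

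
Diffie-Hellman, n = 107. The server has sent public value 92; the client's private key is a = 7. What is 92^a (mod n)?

Shared key K = 92^7 mod 107.
92^1 ≡ 92 (mod 107)
92^2 = (92^1)^2 ≡ 92^2 = 8464 ≡ 11 (mod 107)
92^4 = (92^2)^2 ≡ 11^2 = 121 ≡ 14 (mod 107)
92^7 = 92^4 · 92^2 · 92^1 ≡ 14 · 11 · 92 ≡ 44 (mod 107).

44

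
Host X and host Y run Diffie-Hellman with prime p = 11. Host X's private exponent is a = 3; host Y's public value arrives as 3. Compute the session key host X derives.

5

Shared key K = 3^3 mod 11.
3^1 ≡ 3 (mod 11)
3^2 = (3^1)^2 ≡ 3^2 = 9 ≡ 9 (mod 11)
3^3 = 3^2 · 3^1 ≡ 9 · 3 ≡ 5 (mod 11).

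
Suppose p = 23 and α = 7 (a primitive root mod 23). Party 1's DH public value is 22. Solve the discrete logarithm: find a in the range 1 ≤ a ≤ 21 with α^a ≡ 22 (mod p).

Try successive powers of 7 modulo 23:
7^1 ≡ 7
7^2 ≡ 3
7^3 ≡ 21
7^4 ≡ 9
7^5 ≡ 17
7^6 ≡ 4
7^7 ≡ 5
7^8 ≡ 12
7^9 ≡ 15
7^10 ≡ 13
7^11 ≡ 22
Found: a = 11.

11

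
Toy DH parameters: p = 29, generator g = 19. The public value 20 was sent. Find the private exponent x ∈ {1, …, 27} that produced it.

12

Try successive powers of 19 modulo 29:
19^1 ≡ 19
19^2 ≡ 13
19^3 ≡ 15
19^4 ≡ 24
19^5 ≡ 21
19^6 ≡ 22
19^7 ≡ 12
19^8 ≡ 25
19^9 ≡ 11
19^10 ≡ 6
19^11 ≡ 27
19^12 ≡ 20
Found: x = 12.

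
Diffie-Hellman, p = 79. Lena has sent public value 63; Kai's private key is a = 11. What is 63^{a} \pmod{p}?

Shared key K = 63^11 mod 79.
63^1 ≡ 63 (mod 79)
63^2 = (63^1)^2 ≡ 63^2 = 3969 ≡ 19 (mod 79)
63^4 = (63^2)^2 ≡ 19^2 = 361 ≡ 45 (mod 79)
63^8 = (63^4)^2 ≡ 45^2 = 2025 ≡ 50 (mod 79)
63^11 = 63^8 · 63^2 · 63^1 ≡ 50 · 19 · 63 ≡ 47 (mod 79).

47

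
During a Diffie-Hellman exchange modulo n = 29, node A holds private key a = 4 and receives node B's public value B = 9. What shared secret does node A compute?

7

Shared key K = 9^4 mod 29.
9^1 ≡ 9 (mod 29)
9^2 = (9^1)^2 ≡ 9^2 = 81 ≡ 23 (mod 29)
9^4 = (9^2)^2 ≡ 23^2 = 529 ≡ 7 (mod 29)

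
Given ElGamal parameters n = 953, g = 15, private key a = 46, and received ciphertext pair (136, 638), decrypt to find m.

559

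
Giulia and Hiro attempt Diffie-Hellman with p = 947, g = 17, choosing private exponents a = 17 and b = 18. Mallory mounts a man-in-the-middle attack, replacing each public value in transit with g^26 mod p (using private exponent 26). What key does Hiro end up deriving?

Hiro receives Mallory's public value M = 17^26 mod 947 instead of the honest one.
17^1 ≡ 17 (mod 947)
17^2 = (17^1)^2 ≡ 17^2 = 289 ≡ 289 (mod 947)
17^4 = (17^2)^2 ≡ 289^2 = 83521 ≡ 185 (mod 947)
17^8 = (17^4)^2 ≡ 185^2 = 34225 ≡ 133 (mod 947)
17^16 = (17^8)^2 ≡ 133^2 = 17689 ≡ 643 (mod 947)
17^26 = 17^16 · 17^8 · 17^2 ≡ 643 · 133 · 289 ≡ 185 (mod 947).
So M = 185. Hiro computes K = M^18 mod 947.
185^1 ≡ 185 (mod 947)
185^2 = (185^1)^2 ≡ 185^2 = 34225 ≡ 133 (mod 947)
185^4 = (185^2)^2 ≡ 133^2 = 17689 ≡ 643 (mod 947)
185^8 = (185^4)^2 ≡ 643^2 = 413449 ≡ 557 (mod 947)
185^16 = (185^8)^2 ≡ 557^2 = 310249 ≡ 580 (mod 947)
185^18 = 185^16 · 185^2 ≡ 580 · 133 ≡ 433 (mod 947).

433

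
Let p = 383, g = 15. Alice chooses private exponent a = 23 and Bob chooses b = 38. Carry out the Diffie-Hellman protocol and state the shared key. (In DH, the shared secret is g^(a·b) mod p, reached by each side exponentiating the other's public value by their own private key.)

Alice sends A = g^a mod p = 15^23 mod 383.
15^1 ≡ 15 (mod 383)
15^2 = (15^1)^2 ≡ 15^2 = 225 ≡ 225 (mod 383)
15^4 = (15^2)^2 ≡ 225^2 = 50625 ≡ 69 (mod 383)
15^8 = (15^4)^2 ≡ 69^2 = 4761 ≡ 165 (mod 383)
15^16 = (15^8)^2 ≡ 165^2 = 27225 ≡ 32 (mod 383)
15^23 = 15^16 · 15^4 · 15^2 · 15^1 ≡ 32 · 69 · 225 · 15 ≡ 352 (mod 383).
So A = 352. Bob then computes K = A^b mod p = 352^38 mod 383.
352^1 ≡ 352 (mod 383)
352^2 = (352^1)^2 ≡ 352^2 = 123904 ≡ 195 (mod 383)
352^4 = (352^2)^2 ≡ 195^2 = 38025 ≡ 108 (mod 383)
352^8 = (352^4)^2 ≡ 108^2 = 11664 ≡ 174 (mod 383)
352^16 = (352^8)^2 ≡ 174^2 = 30276 ≡ 19 (mod 383)
352^32 = (352^16)^2 ≡ 19^2 = 361 ≡ 361 (mod 383)
352^38 = 352^32 · 352^4 · 352^2 ≡ 361 · 108 · 195 ≡ 110 (mod 383).

110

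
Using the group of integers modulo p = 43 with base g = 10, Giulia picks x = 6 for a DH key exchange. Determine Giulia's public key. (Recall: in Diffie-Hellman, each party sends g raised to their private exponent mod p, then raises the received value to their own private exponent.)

35

Public value = 10^6 (mod 43).
10^1 ≡ 10 (mod 43)
10^2 = (10^1)^2 ≡ 10^2 = 100 ≡ 14 (mod 43)
10^4 = (10^2)^2 ≡ 14^2 = 196 ≡ 24 (mod 43)
10^6 = 10^4 · 10^2 ≡ 24 · 14 ≡ 35 (mod 43).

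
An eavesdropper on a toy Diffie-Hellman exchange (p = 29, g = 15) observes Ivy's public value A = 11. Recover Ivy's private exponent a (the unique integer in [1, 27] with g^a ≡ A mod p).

Try successive powers of 15 modulo 29:
15^1 ≡ 15
15^2 ≡ 22
15^3 ≡ 11
Found: a = 3.

3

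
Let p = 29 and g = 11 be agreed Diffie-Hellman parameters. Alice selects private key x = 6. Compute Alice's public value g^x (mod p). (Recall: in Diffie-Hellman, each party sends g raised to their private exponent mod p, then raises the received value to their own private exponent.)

9

Public value = 11^6 (mod 29).
11^1 ≡ 11 (mod 29)
11^2 = (11^1)^2 ≡ 11^2 = 121 ≡ 5 (mod 29)
11^4 = (11^2)^2 ≡ 5^2 = 25 ≡ 25 (mod 29)
11^6 = 11^4 · 11^2 ≡ 25 · 5 ≡ 9 (mod 29).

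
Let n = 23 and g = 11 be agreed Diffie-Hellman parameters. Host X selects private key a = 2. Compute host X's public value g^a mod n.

6

Public value = 11^2 mod 23.
11^1 ≡ 11 (mod 23)
11^2 = (11^1)^2 ≡ 11^2 = 121 ≡ 6 (mod 23)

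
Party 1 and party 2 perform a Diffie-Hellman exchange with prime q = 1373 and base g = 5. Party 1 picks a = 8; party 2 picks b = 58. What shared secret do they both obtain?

978

Party 1 sends A = g^a mod q = 5^8 mod 1373.
5^1 ≡ 5 (mod 1373)
5^2 = (5^1)^2 ≡ 5^2 = 25 ≡ 25 (mod 1373)
5^4 = (5^2)^2 ≡ 25^2 = 625 ≡ 625 (mod 1373)
5^8 = (5^4)^2 ≡ 625^2 = 390625 ≡ 693 (mod 1373)
So A = 693. Party 2 then computes K = A^b mod q = 693^58 mod 1373.
693^1 ≡ 693 (mod 1373)
693^2 = (693^1)^2 ≡ 693^2 = 480249 ≡ 1072 (mod 1373)
693^4 = (693^2)^2 ≡ 1072^2 = 1149184 ≡ 1356 (mod 1373)
693^8 = (693^4)^2 ≡ 1356^2 = 1838736 ≡ 289 (mod 1373)
693^16 = (693^8)^2 ≡ 289^2 = 83521 ≡ 1141 (mod 1373)
693^32 = (693^16)^2 ≡ 1141^2 = 1301881 ≡ 277 (mod 1373)
693^58 = 693^32 · 693^16 · 693^8 · 693^2 ≡ 277 · 1141 · 289 · 1072 ≡ 978 (mod 1373).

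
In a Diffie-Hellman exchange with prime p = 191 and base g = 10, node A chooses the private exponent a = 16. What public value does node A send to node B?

72

Public value = 10^16 mod 191.
10^1 ≡ 10 (mod 191)
10^2 = (10^1)^2 ≡ 10^2 = 100 ≡ 100 (mod 191)
10^4 = (10^2)^2 ≡ 100^2 = 10000 ≡ 68 (mod 191)
10^8 = (10^4)^2 ≡ 68^2 = 4624 ≡ 40 (mod 191)
10^16 = (10^8)^2 ≡ 40^2 = 1600 ≡ 72 (mod 191)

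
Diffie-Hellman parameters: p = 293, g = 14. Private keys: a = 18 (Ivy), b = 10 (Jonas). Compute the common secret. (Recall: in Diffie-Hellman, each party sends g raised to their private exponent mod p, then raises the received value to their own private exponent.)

Jonas sends B = g^b mod p = 14^10 mod 293.
14^1 ≡ 14 (mod 293)
14^2 = (14^1)^2 ≡ 14^2 = 196 ≡ 196 (mod 293)
14^4 = (14^2)^2 ≡ 196^2 = 38416 ≡ 33 (mod 293)
14^8 = (14^4)^2 ≡ 33^2 = 1089 ≡ 210 (mod 293)
14^10 = 14^8 · 14^2 ≡ 210 · 196 ≡ 140 (mod 293).
So B = 140. Ivy then computes K = B^a mod p = 140^18 mod 293.
140^1 ≡ 140 (mod 293)
140^2 = (140^1)^2 ≡ 140^2 = 19600 ≡ 262 (mod 293)
140^4 = (140^2)^2 ≡ 262^2 = 68644 ≡ 82 (mod 293)
140^8 = (140^4)^2 ≡ 82^2 = 6724 ≡ 278 (mod 293)
140^16 = (140^8)^2 ≡ 278^2 = 77284 ≡ 225 (mod 293)
140^18 = 140^16 · 140^2 ≡ 225 · 262 ≡ 57 (mod 293).

57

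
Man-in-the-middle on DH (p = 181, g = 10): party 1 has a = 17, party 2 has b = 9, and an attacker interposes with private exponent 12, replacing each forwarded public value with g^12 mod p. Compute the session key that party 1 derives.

Party 1 receives an attacker's public value M = 10^12 mod 181 instead of the honest one.
10^1 ≡ 10 (mod 181)
10^2 = (10^1)^2 ≡ 10^2 = 100 ≡ 100 (mod 181)
10^4 = (10^2)^2 ≡ 100^2 = 10000 ≡ 45 (mod 181)
10^8 = (10^4)^2 ≡ 45^2 = 2025 ≡ 34 (mod 181)
10^12 = 10^8 · 10^4 ≡ 34 · 45 ≡ 82 (mod 181).
So M = 82. Party 1 computes K = M^17 mod 181.
82^1 ≡ 82 (mod 181)
82^2 = (82^1)^2 ≡ 82^2 = 6724 ≡ 27 (mod 181)
82^4 = (82^2)^2 ≡ 27^2 = 729 ≡ 5 (mod 181)
82^8 = (82^4)^2 ≡ 5^2 = 25 ≡ 25 (mod 181)
82^16 = (82^8)^2 ≡ 25^2 = 625 ≡ 82 (mod 181)
82^17 = 82^16 · 82^1 ≡ 82 · 82 ≡ 27 (mod 181).

27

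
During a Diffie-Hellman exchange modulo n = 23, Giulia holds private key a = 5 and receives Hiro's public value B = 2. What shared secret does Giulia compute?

9

Shared key K = 2^5 mod 23.
2^1 ≡ 2 (mod 23)
2^2 = (2^1)^2 ≡ 2^2 = 4 ≡ 4 (mod 23)
2^4 = (2^2)^2 ≡ 4^2 = 16 ≡ 16 (mod 23)
2^5 = 2^4 · 2^1 ≡ 16 · 2 ≡ 9 (mod 23).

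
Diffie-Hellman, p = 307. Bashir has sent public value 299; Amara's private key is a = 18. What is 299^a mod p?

Shared key K = 299^18 mod 307.
299^1 ≡ 299 (mod 307)
299^2 = (299^1)^2 ≡ 299^2 = 89401 ≡ 64 (mod 307)
299^4 = (299^2)^2 ≡ 64^2 = 4096 ≡ 105 (mod 307)
299^8 = (299^4)^2 ≡ 105^2 = 11025 ≡ 280 (mod 307)
299^16 = (299^8)^2 ≡ 280^2 = 78400 ≡ 115 (mod 307)
299^18 = 299^16 · 299^2 ≡ 115 · 64 ≡ 299 (mod 307).

299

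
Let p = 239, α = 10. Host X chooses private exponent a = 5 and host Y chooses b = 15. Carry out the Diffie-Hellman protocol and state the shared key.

98

Host Y sends B = α^b mod p = 10^15 mod 239.
10^1 ≡ 10 (mod 239)
10^2 = (10^1)^2 ≡ 10^2 = 100 ≡ 100 (mod 239)
10^4 = (10^2)^2 ≡ 100^2 = 10000 ≡ 201 (mod 239)
10^8 = (10^4)^2 ≡ 201^2 = 40401 ≡ 10 (mod 239)
10^15 = 10^8 · 10^4 · 10^2 · 10^1 ≡ 10 · 201 · 100 · 10 ≡ 10 (mod 239).
So B = 10. Host X then computes K = B^a mod p = 10^5 mod 239.
10^1 ≡ 10 (mod 239)
10^2 = (10^1)^2 ≡ 10^2 = 100 ≡ 100 (mod 239)
10^4 = (10^2)^2 ≡ 100^2 = 10000 ≡ 201 (mod 239)
10^5 = 10^4 · 10^1 ≡ 201 · 10 ≡ 98 (mod 239).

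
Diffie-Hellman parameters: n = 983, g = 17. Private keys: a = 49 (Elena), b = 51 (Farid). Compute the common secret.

135

Elena sends A = g^a mod n = 17^49 mod 983.
17^1 ≡ 17 (mod 983)
17^2 = (17^1)^2 ≡ 17^2 = 289 ≡ 289 (mod 983)
17^4 = (17^2)^2 ≡ 289^2 = 83521 ≡ 949 (mod 983)
17^8 = (17^4)^2 ≡ 949^2 = 900601 ≡ 173 (mod 983)
17^16 = (17^8)^2 ≡ 173^2 = 29929 ≡ 439 (mod 983)
17^32 = (17^16)^2 ≡ 439^2 = 192721 ≡ 53 (mod 983)
17^49 = 17^32 · 17^16 · 17^1 ≡ 53 · 439 · 17 ≡ 373 (mod 983).
So A = 373. Farid then computes K = A^b mod n = 373^51 mod 983.
373^1 ≡ 373 (mod 983)
373^2 = (373^1)^2 ≡ 373^2 = 139129 ≡ 526 (mod 983)
373^4 = (373^2)^2 ≡ 526^2 = 276676 ≡ 453 (mod 983)
373^8 = (373^4)^2 ≡ 453^2 = 205209 ≡ 745 (mod 983)
373^16 = (373^8)^2 ≡ 745^2 = 555025 ≡ 613 (mod 983)
373^32 = (373^16)^2 ≡ 613^2 = 375769 ≡ 263 (mod 983)
373^51 = 373^32 · 373^16 · 373^2 · 373^1 ≡ 263 · 613 · 526 · 373 ≡ 135 (mod 983).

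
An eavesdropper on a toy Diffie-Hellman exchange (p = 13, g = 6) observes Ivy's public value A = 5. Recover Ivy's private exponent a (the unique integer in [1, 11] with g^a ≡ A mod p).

9

Try successive powers of 6 modulo 13:
6^1 ≡ 6
6^2 ≡ 10
6^3 ≡ 8
6^4 ≡ 9
6^5 ≡ 2
6^6 ≡ 12
6^7 ≡ 7
6^8 ≡ 3
6^9 ≡ 5
Found: a = 9.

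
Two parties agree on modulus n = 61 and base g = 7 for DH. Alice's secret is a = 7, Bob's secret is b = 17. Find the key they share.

35

Alice sends A = g^a mod n = 7^7 mod 61.
7^1 ≡ 7 (mod 61)
7^2 = (7^1)^2 ≡ 7^2 = 49 ≡ 49 (mod 61)
7^4 = (7^2)^2 ≡ 49^2 = 2401 ≡ 22 (mod 61)
7^7 = 7^4 · 7^2 · 7^1 ≡ 22 · 49 · 7 ≡ 43 (mod 61).
So A = 43. Bob then computes K = A^b mod n = 43^17 mod 61.
43^1 ≡ 43 (mod 61)
43^2 = (43^1)^2 ≡ 43^2 = 1849 ≡ 19 (mod 61)
43^4 = (43^2)^2 ≡ 19^2 = 361 ≡ 56 (mod 61)
43^8 = (43^4)^2 ≡ 56^2 = 3136 ≡ 25 (mod 61)
43^16 = (43^8)^2 ≡ 25^2 = 625 ≡ 15 (mod 61)
43^17 = 43^16 · 43^1 ≡ 15 · 43 ≡ 35 (mod 61).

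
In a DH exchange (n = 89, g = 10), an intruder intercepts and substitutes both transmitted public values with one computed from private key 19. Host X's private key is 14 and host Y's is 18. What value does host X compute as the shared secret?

11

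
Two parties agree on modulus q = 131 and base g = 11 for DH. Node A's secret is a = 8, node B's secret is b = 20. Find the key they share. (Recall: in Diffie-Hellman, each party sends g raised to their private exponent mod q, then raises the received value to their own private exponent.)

Node A sends A = g^a mod q = 11^8 mod 131.
11^1 ≡ 11 (mod 131)
11^2 = (11^1)^2 ≡ 11^2 = 121 ≡ 121 (mod 131)
11^4 = (11^2)^2 ≡ 121^2 = 14641 ≡ 100 (mod 131)
11^8 = (11^4)^2 ≡ 100^2 = 10000 ≡ 44 (mod 131)
So A = 44. Node B then computes K = A^b mod q = 44^20 mod 131.
44^1 ≡ 44 (mod 131)
44^2 = (44^1)^2 ≡ 44^2 = 1936 ≡ 102 (mod 131)
44^4 = (44^2)^2 ≡ 102^2 = 10404 ≡ 55 (mod 131)
44^8 = (44^4)^2 ≡ 55^2 = 3025 ≡ 12 (mod 131)
44^16 = (44^8)^2 ≡ 12^2 = 144 ≡ 13 (mod 131)
44^20 = 44^16 · 44^4 ≡ 13 · 55 ≡ 60 (mod 131).

60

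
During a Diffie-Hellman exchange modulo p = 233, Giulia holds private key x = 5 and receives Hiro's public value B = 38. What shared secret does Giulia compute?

23

Shared key K = 38^5 mod 233.
38^1 ≡ 38 (mod 233)
38^2 = (38^1)^2 ≡ 38^2 = 1444 ≡ 46 (mod 233)
38^4 = (38^2)^2 ≡ 46^2 = 2116 ≡ 19 (mod 233)
38^5 = 38^4 · 38^1 ≡ 19 · 38 ≡ 23 (mod 233).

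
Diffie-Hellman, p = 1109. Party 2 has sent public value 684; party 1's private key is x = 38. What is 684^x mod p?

807

Shared key K = 684^38 mod 1109.
684^1 ≡ 684 (mod 1109)
684^2 = (684^1)^2 ≡ 684^2 = 467856 ≡ 967 (mod 1109)
684^4 = (684^2)^2 ≡ 967^2 = 935089 ≡ 202 (mod 1109)
684^8 = (684^4)^2 ≡ 202^2 = 40804 ≡ 880 (mod 1109)
684^16 = (684^8)^2 ≡ 880^2 = 774400 ≡ 318 (mod 1109)
684^32 = (684^16)^2 ≡ 318^2 = 101124 ≡ 205 (mod 1109)
684^38 = 684^32 · 684^4 · 684^2 ≡ 205 · 202 · 967 ≡ 807 (mod 1109).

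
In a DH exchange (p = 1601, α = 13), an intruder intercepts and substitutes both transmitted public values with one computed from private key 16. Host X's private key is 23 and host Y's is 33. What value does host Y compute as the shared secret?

1561

Host Y receives an intruder's public value M = 13^16 mod 1601 instead of the honest one.
13^1 ≡ 13 (mod 1601)
13^2 = (13^1)^2 ≡ 13^2 = 169 ≡ 169 (mod 1601)
13^4 = (13^2)^2 ≡ 169^2 = 28561 ≡ 1344 (mod 1601)
13^8 = (13^4)^2 ≡ 1344^2 = 1806336 ≡ 408 (mod 1601)
13^16 = (13^8)^2 ≡ 408^2 = 166464 ≡ 1561 (mod 1601)
So M = 1561. Host Y computes K = M^33 mod 1601.
1561^1 ≡ 1561 (mod 1601)
1561^2 = (1561^1)^2 ≡ 1561^2 = 2436721 ≡ 1600 (mod 1601)
1561^4 = (1561^2)^2 ≡ 1600^2 = 2560000 ≡ 1 (mod 1601)
1561^8 = (1561^4)^2 ≡ 1^2 = 1 ≡ 1 (mod 1601)
1561^16 = (1561^8)^2 ≡ 1^2 = 1 ≡ 1 (mod 1601)
1561^32 = (1561^16)^2 ≡ 1^2 = 1 ≡ 1 (mod 1601)
1561^33 = 1561^32 · 1561^1 ≡ 1 · 1561 ≡ 1561 (mod 1601).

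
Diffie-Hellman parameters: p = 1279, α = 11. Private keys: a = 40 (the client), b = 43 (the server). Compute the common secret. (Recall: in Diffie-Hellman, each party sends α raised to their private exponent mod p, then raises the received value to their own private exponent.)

The server sends B = α^b mod p = 11^43 mod 1279.
11^1 ≡ 11 (mod 1279)
11^2 = (11^1)^2 ≡ 11^2 = 121 ≡ 121 (mod 1279)
11^4 = (11^2)^2 ≡ 121^2 = 14641 ≡ 572 (mod 1279)
11^8 = (11^4)^2 ≡ 572^2 = 327184 ≡ 1039 (mod 1279)
11^16 = (11^8)^2 ≡ 1039^2 = 1079521 ≡ 45 (mod 1279)
11^32 = (11^16)^2 ≡ 45^2 = 2025 ≡ 746 (mod 1279)
11^43 = 11^32 · 11^8 · 11^2 · 11^1 ≡ 746 · 1039 · 121 · 11 ≡ 1040 (mod 1279).
So B = 1040. The client then computes K = B^a mod p = 1040^40 mod 1279.
1040^1 ≡ 1040 (mod 1279)
1040^2 = (1040^1)^2 ≡ 1040^2 = 1081600 ≡ 845 (mod 1279)
1040^4 = (1040^2)^2 ≡ 845^2 = 714025 ≡ 343 (mod 1279)
1040^8 = (1040^4)^2 ≡ 343^2 = 117649 ≡ 1260 (mod 1279)
1040^16 = (1040^8)^2 ≡ 1260^2 = 1587600 ≡ 361 (mod 1279)
1040^32 = (1040^16)^2 ≡ 361^2 = 130321 ≡ 1142 (mod 1279)
1040^40 = 1040^32 · 1040^8 ≡ 1142 · 1260 ≡ 45 (mod 1279).

45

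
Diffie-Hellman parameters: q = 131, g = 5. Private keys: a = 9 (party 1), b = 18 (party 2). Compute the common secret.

Party 1 sends A = g^a mod q = 5^9 mod 131.
5^1 ≡ 5 (mod 131)
5^2 = (5^1)^2 ≡ 5^2 = 25 ≡ 25 (mod 131)
5^4 = (5^2)^2 ≡ 25^2 = 625 ≡ 101 (mod 131)
5^8 = (5^4)^2 ≡ 101^2 = 10201 ≡ 114 (mod 131)
5^9 = 5^8 · 5^1 ≡ 114 · 5 ≡ 46 (mod 131).
So A = 46. Party 2 then computes K = A^b mod q = 46^18 mod 131.
46^1 ≡ 46 (mod 131)
46^2 = (46^1)^2 ≡ 46^2 = 2116 ≡ 20 (mod 131)
46^4 = (46^2)^2 ≡ 20^2 = 400 ≡ 7 (mod 131)
46^8 = (46^4)^2 ≡ 7^2 = 49 ≡ 49 (mod 131)
46^16 = (46^8)^2 ≡ 49^2 = 2401 ≡ 43 (mod 131)
46^18 = 46^16 · 46^2 ≡ 43 · 20 ≡ 74 (mod 131).

74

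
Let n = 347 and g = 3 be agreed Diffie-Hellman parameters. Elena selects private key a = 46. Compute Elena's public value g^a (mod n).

71

Public value = 3^46 (mod 347).
3^1 ≡ 3 (mod 347)
3^2 = (3^1)^2 ≡ 3^2 = 9 ≡ 9 (mod 347)
3^4 = (3^2)^2 ≡ 9^2 = 81 ≡ 81 (mod 347)
3^8 = (3^4)^2 ≡ 81^2 = 6561 ≡ 315 (mod 347)
3^16 = (3^8)^2 ≡ 315^2 = 99225 ≡ 330 (mod 347)
3^32 = (3^16)^2 ≡ 330^2 = 108900 ≡ 289 (mod 347)
3^46 = 3^32 · 3^8 · 3^4 · 3^2 ≡ 289 · 315 · 81 · 9 ≡ 71 (mod 347).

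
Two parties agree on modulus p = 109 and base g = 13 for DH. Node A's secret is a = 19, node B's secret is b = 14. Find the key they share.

36

Node A sends A = g^a mod p = 13^19 mod 109.
13^1 ≡ 13 (mod 109)
13^2 = (13^1)^2 ≡ 13^2 = 169 ≡ 60 (mod 109)
13^4 = (13^2)^2 ≡ 60^2 = 3600 ≡ 3 (mod 109)
13^8 = (13^4)^2 ≡ 3^2 = 9 ≡ 9 (mod 109)
13^16 = (13^8)^2 ≡ 9^2 = 81 ≡ 81 (mod 109)
13^19 = 13^16 · 13^2 · 13^1 ≡ 81 · 60 · 13 ≡ 69 (mod 109).
So A = 69. Node B then computes K = A^b mod p = 69^14 mod 109.
69^1 ≡ 69 (mod 109)
69^2 = (69^1)^2 ≡ 69^2 = 4761 ≡ 74 (mod 109)
69^4 = (69^2)^2 ≡ 74^2 = 5476 ≡ 26 (mod 109)
69^8 = (69^4)^2 ≡ 26^2 = 676 ≡ 22 (mod 109)
69^14 = 69^8 · 69^4 · 69^2 ≡ 22 · 26 · 74 ≡ 36 (mod 109).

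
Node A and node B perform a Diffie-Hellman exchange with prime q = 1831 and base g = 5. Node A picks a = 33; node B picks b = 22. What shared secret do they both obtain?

Node A sends A = g^a mod q = 5^33 mod 1831.
5^1 ≡ 5 (mod 1831)
5^2 = (5^1)^2 ≡ 5^2 = 25 ≡ 25 (mod 1831)
5^4 = (5^2)^2 ≡ 25^2 = 625 ≡ 625 (mod 1831)
5^8 = (5^4)^2 ≡ 625^2 = 390625 ≡ 622 (mod 1831)
5^16 = (5^8)^2 ≡ 622^2 = 386884 ≡ 543 (mod 1831)
5^32 = (5^16)^2 ≡ 543^2 = 294849 ≡ 58 (mod 1831)
5^33 = 5^32 · 5^1 ≡ 58 · 5 ≡ 290 (mod 1831).
So A = 290. Node B then computes K = A^b mod q = 290^22 mod 1831.
290^1 ≡ 290 (mod 1831)
290^2 = (290^1)^2 ≡ 290^2 = 84100 ≡ 1705 (mod 1831)
290^4 = (290^2)^2 ≡ 1705^2 = 2907025 ≡ 1228 (mod 1831)
290^8 = (290^4)^2 ≡ 1228^2 = 1507984 ≡ 1071 (mod 1831)
290^16 = (290^8)^2 ≡ 1071^2 = 1147041 ≡ 835 (mod 1831)
290^22 = 290^16 · 290^4 · 290^2 ≡ 835 · 1228 · 1705 ≡ 1142 (mod 1831).

1142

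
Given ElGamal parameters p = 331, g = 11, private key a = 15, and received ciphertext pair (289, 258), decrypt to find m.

Shared mask s = c₁^a mod p = 289^15 mod 331.
289^1 ≡ 289 (mod 331)
289^2 = (289^1)^2 ≡ 289^2 = 83521 ≡ 109 (mod 331)
289^4 = (289^2)^2 ≡ 109^2 = 11881 ≡ 296 (mod 331)
289^8 = (289^4)^2 ≡ 296^2 = 87616 ≡ 232 (mod 331)
289^15 = 289^8 · 289^4 · 289^2 · 289^1 ≡ 232 · 296 · 109 · 289 ≡ 74 (mod 331).
So s = 74; s⁻¹ ≡ 85 (mod 331).
m = c₂ · s⁻¹ mod 331 = 258 · 85 mod 331 = 84.

84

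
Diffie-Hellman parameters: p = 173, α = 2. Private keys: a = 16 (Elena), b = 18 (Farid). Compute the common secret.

149

Farid sends B = α^b mod p = 2^18 mod 173.
2^1 ≡ 2 (mod 173)
2^2 = (2^1)^2 ≡ 2^2 = 4 ≡ 4 (mod 173)
2^4 = (2^2)^2 ≡ 4^2 = 16 ≡ 16 (mod 173)
2^8 = (2^4)^2 ≡ 16^2 = 256 ≡ 83 (mod 173)
2^16 = (2^8)^2 ≡ 83^2 = 6889 ≡ 142 (mod 173)
2^18 = 2^16 · 2^2 ≡ 142 · 4 ≡ 49 (mod 173).
So B = 49. Elena then computes K = B^a mod p = 49^16 mod 173.
49^1 ≡ 49 (mod 173)
49^2 = (49^1)^2 ≡ 49^2 = 2401 ≡ 152 (mod 173)
49^4 = (49^2)^2 ≡ 152^2 = 23104 ≡ 95 (mod 173)
49^8 = (49^4)^2 ≡ 95^2 = 9025 ≡ 29 (mod 173)
49^16 = (49^8)^2 ≡ 29^2 = 841 ≡ 149 (mod 173)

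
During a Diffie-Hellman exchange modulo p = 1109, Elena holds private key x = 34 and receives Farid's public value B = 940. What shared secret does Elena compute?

85

Shared key K = 940^34 mod 1109.
940^1 ≡ 940 (mod 1109)
940^2 = (940^1)^2 ≡ 940^2 = 883600 ≡ 836 (mod 1109)
940^4 = (940^2)^2 ≡ 836^2 = 698896 ≡ 226 (mod 1109)
940^8 = (940^4)^2 ≡ 226^2 = 51076 ≡ 62 (mod 1109)
940^16 = (940^8)^2 ≡ 62^2 = 3844 ≡ 517 (mod 1109)
940^32 = (940^16)^2 ≡ 517^2 = 267289 ≡ 20 (mod 1109)
940^34 = 940^32 · 940^2 ≡ 20 · 836 ≡ 85 (mod 1109).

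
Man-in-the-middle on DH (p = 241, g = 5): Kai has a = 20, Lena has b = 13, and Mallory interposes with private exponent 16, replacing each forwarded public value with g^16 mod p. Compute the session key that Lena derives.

Lena receives Mallory's public value M = 5^16 mod 241 instead of the honest one.
5^1 ≡ 5 (mod 241)
5^2 = (5^1)^2 ≡ 5^2 = 25 ≡ 25 (mod 241)
5^4 = (5^2)^2 ≡ 25^2 = 625 ≡ 143 (mod 241)
5^8 = (5^4)^2 ≡ 143^2 = 20449 ≡ 205 (mod 241)
5^16 = (5^8)^2 ≡ 205^2 = 42025 ≡ 91 (mod 241)
So M = 91. Lena computes K = M^13 mod 241.
91^1 ≡ 91 (mod 241)
91^2 = (91^1)^2 ≡ 91^2 = 8281 ≡ 87 (mod 241)
91^4 = (91^2)^2 ≡ 87^2 = 7569 ≡ 98 (mod 241)
91^8 = (91^4)^2 ≡ 98^2 = 9604 ≡ 205 (mod 241)
91^13 = 91^8 · 91^4 · 91^1 ≡ 205 · 98 · 91 ≡ 205 (mod 241).

205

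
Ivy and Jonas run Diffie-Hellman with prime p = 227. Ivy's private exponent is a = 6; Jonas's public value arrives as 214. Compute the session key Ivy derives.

108

Shared key K = 214^6 mod 227.
214^1 ≡ 214 (mod 227)
214^2 = (214^1)^2 ≡ 214^2 = 45796 ≡ 169 (mod 227)
214^4 = (214^2)^2 ≡ 169^2 = 28561 ≡ 186 (mod 227)
214^6 = 214^4 · 214^2 ≡ 186 · 169 ≡ 108 (mod 227).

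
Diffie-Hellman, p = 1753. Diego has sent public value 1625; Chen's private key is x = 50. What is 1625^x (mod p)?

348

Shared key K = 1625^50 mod 1753.
1625^1 ≡ 1625 (mod 1753)
1625^2 = (1625^1)^2 ≡ 1625^2 = 2640625 ≡ 607 (mod 1753)
1625^4 = (1625^2)^2 ≡ 607^2 = 368449 ≡ 319 (mod 1753)
1625^8 = (1625^4)^2 ≡ 319^2 = 101761 ≡ 87 (mod 1753)
1625^16 = (1625^8)^2 ≡ 87^2 = 7569 ≡ 557 (mod 1753)
1625^32 = (1625^16)^2 ≡ 557^2 = 310249 ≡ 1721 (mod 1753)
1625^50 = 1625^32 · 1625^16 · 1625^2 ≡ 1721 · 557 · 607 ≡ 348 (mod 1753).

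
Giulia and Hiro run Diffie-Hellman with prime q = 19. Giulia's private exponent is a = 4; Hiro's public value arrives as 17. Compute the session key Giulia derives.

Shared key K = 17^4 mod 19.
17^1 ≡ 17 (mod 19)
17^2 = (17^1)^2 ≡ 17^2 = 289 ≡ 4 (mod 19)
17^4 = (17^2)^2 ≡ 4^2 = 16 ≡ 16 (mod 19)

16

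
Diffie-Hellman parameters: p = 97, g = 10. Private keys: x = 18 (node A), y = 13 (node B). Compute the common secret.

79

Node B sends B = g^y mod p = 10^13 mod 97.
10^1 ≡ 10 (mod 97)
10^2 = (10^1)^2 ≡ 10^2 = 100 ≡ 3 (mod 97)
10^4 = (10^2)^2 ≡ 3^2 = 9 ≡ 9 (mod 97)
10^8 = (10^4)^2 ≡ 9^2 = 81 ≡ 81 (mod 97)
10^13 = 10^8 · 10^4 · 10^1 ≡ 81 · 9 · 10 ≡ 15 (mod 97).
So B = 15. Node A then computes K = B^x mod p = 15^18 mod 97.
15^1 ≡ 15 (mod 97)
15^2 = (15^1)^2 ≡ 15^2 = 225 ≡ 31 (mod 97)
15^4 = (15^2)^2 ≡ 31^2 = 961 ≡ 88 (mod 97)
15^8 = (15^4)^2 ≡ 88^2 = 7744 ≡ 81 (mod 97)
15^16 = (15^8)^2 ≡ 81^2 = 6561 ≡ 62 (mod 97)
15^18 = 15^16 · 15^2 ≡ 62 · 31 ≡ 79 (mod 97).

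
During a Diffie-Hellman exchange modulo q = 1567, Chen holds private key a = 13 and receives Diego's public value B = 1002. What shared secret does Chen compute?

1468

Shared key K = 1002^13 mod 1567.
1002^1 ≡ 1002 (mod 1567)
1002^2 = (1002^1)^2 ≡ 1002^2 = 1004004 ≡ 1124 (mod 1567)
1002^4 = (1002^2)^2 ≡ 1124^2 = 1263376 ≡ 374 (mod 1567)
1002^8 = (1002^4)^2 ≡ 374^2 = 139876 ≡ 413 (mod 1567)
1002^13 = 1002^8 · 1002^4 · 1002^1 ≡ 413 · 374 · 1002 ≡ 1468 (mod 1567).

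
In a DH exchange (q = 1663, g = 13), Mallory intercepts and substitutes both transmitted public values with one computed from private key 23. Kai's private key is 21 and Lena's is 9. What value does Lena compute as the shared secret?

830

Lena receives Mallory's public value M = 13^23 mod 1663 instead of the honest one.
13^1 ≡ 13 (mod 1663)
13^2 = (13^1)^2 ≡ 13^2 = 169 ≡ 169 (mod 1663)
13^4 = (13^2)^2 ≡ 169^2 = 28561 ≡ 290 (mod 1663)
13^8 = (13^4)^2 ≡ 290^2 = 84100 ≡ 950 (mod 1663)
13^16 = (13^8)^2 ≡ 950^2 = 902500 ≡ 1154 (mod 1663)
13^23 = 13^16 · 13^4 · 13^2 · 13^1 ≡ 1154 · 290 · 169 · 13 ≡ 797 (mod 1663).
So M = 797. Lena computes K = M^9 mod 1663.
797^1 ≡ 797 (mod 1663)
797^2 = (797^1)^2 ≡ 797^2 = 635209 ≡ 1606 (mod 1663)
797^4 = (797^2)^2 ≡ 1606^2 = 2579236 ≡ 1586 (mod 1663)
797^8 = (797^4)^2 ≡ 1586^2 = 2515396 ≡ 940 (mod 1663)
797^9 = 797^8 · 797^1 ≡ 940 · 797 ≡ 830 (mod 1663).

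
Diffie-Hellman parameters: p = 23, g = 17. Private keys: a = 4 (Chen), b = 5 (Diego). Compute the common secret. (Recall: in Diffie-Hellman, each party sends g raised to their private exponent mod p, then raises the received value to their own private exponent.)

16

Diego sends B = g^b mod p = 17^5 mod 23.
17^1 ≡ 17 (mod 23)
17^2 = (17^1)^2 ≡ 17^2 = 289 ≡ 13 (mod 23)
17^4 = (17^2)^2 ≡ 13^2 = 169 ≡ 8 (mod 23)
17^5 = 17^4 · 17^1 ≡ 8 · 17 ≡ 21 (mod 23).
So B = 21. Chen then computes K = B^a mod p = 21^4 mod 23.
21^1 ≡ 21 (mod 23)
21^2 = (21^1)^2 ≡ 21^2 = 441 ≡ 4 (mod 23)
21^4 = (21^2)^2 ≡ 4^2 = 16 ≡ 16 (mod 23)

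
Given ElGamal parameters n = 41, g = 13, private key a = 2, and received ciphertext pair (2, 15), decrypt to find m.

Shared mask s = c₁^a mod n = 2^2 mod 41.
2^1 ≡ 2 (mod 41)
2^2 = (2^1)^2 ≡ 2^2 = 4 ≡ 4 (mod 41)
So s = 4; s⁻¹ ≡ 31 (mod 41).
m = c₂ · s⁻¹ mod 41 = 15 · 31 mod 41 = 14.

14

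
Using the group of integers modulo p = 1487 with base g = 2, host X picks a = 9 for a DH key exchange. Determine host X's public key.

Public value = 2^9 mod 1487.
2^1 ≡ 2 (mod 1487)
2^2 = (2^1)^2 ≡ 2^2 = 4 ≡ 4 (mod 1487)
2^4 = (2^2)^2 ≡ 4^2 = 16 ≡ 16 (mod 1487)
2^8 = (2^4)^2 ≡ 16^2 = 256 ≡ 256 (mod 1487)
2^9 = 2^8 · 2^1 ≡ 256 · 2 ≡ 512 (mod 1487).

512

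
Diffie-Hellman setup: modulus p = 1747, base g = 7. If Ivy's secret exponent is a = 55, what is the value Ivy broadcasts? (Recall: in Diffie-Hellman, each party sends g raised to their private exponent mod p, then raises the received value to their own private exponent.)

1300

Public value = 7^55 mod 1747.
7^1 ≡ 7 (mod 1747)
7^2 = (7^1)^2 ≡ 7^2 = 49 ≡ 49 (mod 1747)
7^4 = (7^2)^2 ≡ 49^2 = 2401 ≡ 654 (mod 1747)
7^8 = (7^4)^2 ≡ 654^2 = 427716 ≡ 1448 (mod 1747)
7^16 = (7^8)^2 ≡ 1448^2 = 2096704 ≡ 304 (mod 1747)
7^32 = (7^16)^2 ≡ 304^2 = 92416 ≡ 1572 (mod 1747)
7^55 = 7^32 · 7^16 · 7^4 · 7^2 · 7^1 ≡ 1572 · 304 · 654 · 49 · 7 ≡ 1300 (mod 1747).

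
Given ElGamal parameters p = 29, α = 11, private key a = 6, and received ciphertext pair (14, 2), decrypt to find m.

Shared mask s = c₁^a mod p = 14^6 mod 29.
14^1 ≡ 14 (mod 29)
14^2 = (14^1)^2 ≡ 14^2 = 196 ≡ 22 (mod 29)
14^4 = (14^2)^2 ≡ 22^2 = 484 ≡ 20 (mod 29)
14^6 = 14^4 · 14^2 ≡ 20 · 22 ≡ 5 (mod 29).
So s = 5; s⁻¹ ≡ 6 (mod 29).
m = c₂ · s⁻¹ mod 29 = 2 · 6 mod 29 = 12.

12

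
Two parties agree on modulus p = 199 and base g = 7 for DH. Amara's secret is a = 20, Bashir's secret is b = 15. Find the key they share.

Bashir sends B = g^b mod p = 7^15 mod 199.
7^1 ≡ 7 (mod 199)
7^2 = (7^1)^2 ≡ 7^2 = 49 ≡ 49 (mod 199)
7^4 = (7^2)^2 ≡ 49^2 = 2401 ≡ 13 (mod 199)
7^8 = (7^4)^2 ≡ 13^2 = 169 ≡ 169 (mod 199)
7^15 = 7^8 · 7^4 · 7^2 · 7^1 ≡ 169 · 13 · 49 · 7 ≡ 157 (mod 199).
So B = 157. Amara then computes K = B^a mod p = 157^20 mod 199.
157^1 ≡ 157 (mod 199)
157^2 = (157^1)^2 ≡ 157^2 = 24649 ≡ 172 (mod 199)
157^4 = (157^2)^2 ≡ 172^2 = 29584 ≡ 132 (mod 199)
157^8 = (157^4)^2 ≡ 132^2 = 17424 ≡ 111 (mod 199)
157^16 = (157^8)^2 ≡ 111^2 = 12321 ≡ 182 (mod 199)
157^20 = 157^16 · 157^4 ≡ 182 · 132 ≡ 144 (mod 199).

144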